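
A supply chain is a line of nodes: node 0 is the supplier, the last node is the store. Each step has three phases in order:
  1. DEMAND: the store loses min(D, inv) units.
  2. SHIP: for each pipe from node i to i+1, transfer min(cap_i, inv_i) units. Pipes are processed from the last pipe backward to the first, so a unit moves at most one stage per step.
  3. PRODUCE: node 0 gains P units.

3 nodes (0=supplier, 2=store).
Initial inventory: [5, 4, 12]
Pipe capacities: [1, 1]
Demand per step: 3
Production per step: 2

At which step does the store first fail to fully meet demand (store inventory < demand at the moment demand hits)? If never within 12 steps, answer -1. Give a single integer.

Step 1: demand=3,sold=3 ship[1->2]=1 ship[0->1]=1 prod=2 -> [6 4 10]
Step 2: demand=3,sold=3 ship[1->2]=1 ship[0->1]=1 prod=2 -> [7 4 8]
Step 3: demand=3,sold=3 ship[1->2]=1 ship[0->1]=1 prod=2 -> [8 4 6]
Step 4: demand=3,sold=3 ship[1->2]=1 ship[0->1]=1 prod=2 -> [9 4 4]
Step 5: demand=3,sold=3 ship[1->2]=1 ship[0->1]=1 prod=2 -> [10 4 2]
Step 6: demand=3,sold=2 ship[1->2]=1 ship[0->1]=1 prod=2 -> [11 4 1]
Step 7: demand=3,sold=1 ship[1->2]=1 ship[0->1]=1 prod=2 -> [12 4 1]
Step 8: demand=3,sold=1 ship[1->2]=1 ship[0->1]=1 prod=2 -> [13 4 1]
Step 9: demand=3,sold=1 ship[1->2]=1 ship[0->1]=1 prod=2 -> [14 4 1]
Step 10: demand=3,sold=1 ship[1->2]=1 ship[0->1]=1 prod=2 -> [15 4 1]
Step 11: demand=3,sold=1 ship[1->2]=1 ship[0->1]=1 prod=2 -> [16 4 1]
Step 12: demand=3,sold=1 ship[1->2]=1 ship[0->1]=1 prod=2 -> [17 4 1]
First stockout at step 6

6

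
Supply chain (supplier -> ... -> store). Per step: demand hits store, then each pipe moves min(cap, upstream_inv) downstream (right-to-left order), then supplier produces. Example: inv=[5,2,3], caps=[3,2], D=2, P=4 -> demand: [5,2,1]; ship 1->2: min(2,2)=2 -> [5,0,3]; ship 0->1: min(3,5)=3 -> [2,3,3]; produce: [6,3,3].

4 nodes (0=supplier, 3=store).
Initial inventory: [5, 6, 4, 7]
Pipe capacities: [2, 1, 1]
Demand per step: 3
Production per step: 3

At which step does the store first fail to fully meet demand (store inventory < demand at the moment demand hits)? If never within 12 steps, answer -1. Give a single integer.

Step 1: demand=3,sold=3 ship[2->3]=1 ship[1->2]=1 ship[0->1]=2 prod=3 -> [6 7 4 5]
Step 2: demand=3,sold=3 ship[2->3]=1 ship[1->2]=1 ship[0->1]=2 prod=3 -> [7 8 4 3]
Step 3: demand=3,sold=3 ship[2->3]=1 ship[1->2]=1 ship[0->1]=2 prod=3 -> [8 9 4 1]
Step 4: demand=3,sold=1 ship[2->3]=1 ship[1->2]=1 ship[0->1]=2 prod=3 -> [9 10 4 1]
Step 5: demand=3,sold=1 ship[2->3]=1 ship[1->2]=1 ship[0->1]=2 prod=3 -> [10 11 4 1]
Step 6: demand=3,sold=1 ship[2->3]=1 ship[1->2]=1 ship[0->1]=2 prod=3 -> [11 12 4 1]
Step 7: demand=3,sold=1 ship[2->3]=1 ship[1->2]=1 ship[0->1]=2 prod=3 -> [12 13 4 1]
Step 8: demand=3,sold=1 ship[2->3]=1 ship[1->2]=1 ship[0->1]=2 prod=3 -> [13 14 4 1]
Step 9: demand=3,sold=1 ship[2->3]=1 ship[1->2]=1 ship[0->1]=2 prod=3 -> [14 15 4 1]
Step 10: demand=3,sold=1 ship[2->3]=1 ship[1->2]=1 ship[0->1]=2 prod=3 -> [15 16 4 1]
Step 11: demand=3,sold=1 ship[2->3]=1 ship[1->2]=1 ship[0->1]=2 prod=3 -> [16 17 4 1]
Step 12: demand=3,sold=1 ship[2->3]=1 ship[1->2]=1 ship[0->1]=2 prod=3 -> [17 18 4 1]
First stockout at step 4

4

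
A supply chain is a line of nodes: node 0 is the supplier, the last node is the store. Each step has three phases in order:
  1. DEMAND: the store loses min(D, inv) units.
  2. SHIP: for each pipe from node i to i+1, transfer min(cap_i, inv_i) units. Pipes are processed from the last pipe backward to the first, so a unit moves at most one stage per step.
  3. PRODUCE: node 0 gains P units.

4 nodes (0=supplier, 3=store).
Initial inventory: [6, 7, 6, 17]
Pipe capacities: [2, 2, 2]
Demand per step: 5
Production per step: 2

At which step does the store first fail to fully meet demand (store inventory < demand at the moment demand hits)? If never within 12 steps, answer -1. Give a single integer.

Step 1: demand=5,sold=5 ship[2->3]=2 ship[1->2]=2 ship[0->1]=2 prod=2 -> [6 7 6 14]
Step 2: demand=5,sold=5 ship[2->3]=2 ship[1->2]=2 ship[0->1]=2 prod=2 -> [6 7 6 11]
Step 3: demand=5,sold=5 ship[2->3]=2 ship[1->2]=2 ship[0->1]=2 prod=2 -> [6 7 6 8]
Step 4: demand=5,sold=5 ship[2->3]=2 ship[1->2]=2 ship[0->1]=2 prod=2 -> [6 7 6 5]
Step 5: demand=5,sold=5 ship[2->3]=2 ship[1->2]=2 ship[0->1]=2 prod=2 -> [6 7 6 2]
Step 6: demand=5,sold=2 ship[2->3]=2 ship[1->2]=2 ship[0->1]=2 prod=2 -> [6 7 6 2]
Step 7: demand=5,sold=2 ship[2->3]=2 ship[1->2]=2 ship[0->1]=2 prod=2 -> [6 7 6 2]
Step 8: demand=5,sold=2 ship[2->3]=2 ship[1->2]=2 ship[0->1]=2 prod=2 -> [6 7 6 2]
Step 9: demand=5,sold=2 ship[2->3]=2 ship[1->2]=2 ship[0->1]=2 prod=2 -> [6 7 6 2]
Step 10: demand=5,sold=2 ship[2->3]=2 ship[1->2]=2 ship[0->1]=2 prod=2 -> [6 7 6 2]
Step 11: demand=5,sold=2 ship[2->3]=2 ship[1->2]=2 ship[0->1]=2 prod=2 -> [6 7 6 2]
Step 12: demand=5,sold=2 ship[2->3]=2 ship[1->2]=2 ship[0->1]=2 prod=2 -> [6 7 6 2]
First stockout at step 6

6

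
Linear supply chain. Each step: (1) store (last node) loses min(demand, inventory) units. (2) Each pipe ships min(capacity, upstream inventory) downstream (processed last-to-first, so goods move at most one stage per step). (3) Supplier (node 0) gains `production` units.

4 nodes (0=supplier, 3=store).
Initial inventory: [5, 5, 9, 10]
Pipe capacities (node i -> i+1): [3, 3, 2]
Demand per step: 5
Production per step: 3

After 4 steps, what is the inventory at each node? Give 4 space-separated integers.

Step 1: demand=5,sold=5 ship[2->3]=2 ship[1->2]=3 ship[0->1]=3 prod=3 -> inv=[5 5 10 7]
Step 2: demand=5,sold=5 ship[2->3]=2 ship[1->2]=3 ship[0->1]=3 prod=3 -> inv=[5 5 11 4]
Step 3: demand=5,sold=4 ship[2->3]=2 ship[1->2]=3 ship[0->1]=3 prod=3 -> inv=[5 5 12 2]
Step 4: demand=5,sold=2 ship[2->3]=2 ship[1->2]=3 ship[0->1]=3 prod=3 -> inv=[5 5 13 2]

5 5 13 2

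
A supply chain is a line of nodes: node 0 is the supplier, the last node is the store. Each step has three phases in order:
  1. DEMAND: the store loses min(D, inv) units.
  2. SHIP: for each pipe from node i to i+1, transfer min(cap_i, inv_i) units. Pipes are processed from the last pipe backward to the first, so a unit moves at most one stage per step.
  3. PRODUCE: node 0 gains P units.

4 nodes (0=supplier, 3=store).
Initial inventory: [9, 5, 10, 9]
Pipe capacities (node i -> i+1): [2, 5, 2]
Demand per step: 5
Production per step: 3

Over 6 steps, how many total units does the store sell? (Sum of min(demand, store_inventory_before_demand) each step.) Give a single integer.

Answer: 19

Derivation:
Step 1: sold=5 (running total=5) -> [10 2 13 6]
Step 2: sold=5 (running total=10) -> [11 2 13 3]
Step 3: sold=3 (running total=13) -> [12 2 13 2]
Step 4: sold=2 (running total=15) -> [13 2 13 2]
Step 5: sold=2 (running total=17) -> [14 2 13 2]
Step 6: sold=2 (running total=19) -> [15 2 13 2]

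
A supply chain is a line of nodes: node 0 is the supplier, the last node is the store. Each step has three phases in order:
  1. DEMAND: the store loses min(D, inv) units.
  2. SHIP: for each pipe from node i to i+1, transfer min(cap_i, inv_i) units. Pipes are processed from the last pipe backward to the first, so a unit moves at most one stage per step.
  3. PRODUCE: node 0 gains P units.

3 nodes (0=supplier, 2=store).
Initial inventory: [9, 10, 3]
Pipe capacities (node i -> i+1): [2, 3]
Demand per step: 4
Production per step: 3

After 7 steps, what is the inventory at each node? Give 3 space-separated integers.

Step 1: demand=4,sold=3 ship[1->2]=3 ship[0->1]=2 prod=3 -> inv=[10 9 3]
Step 2: demand=4,sold=3 ship[1->2]=3 ship[0->1]=2 prod=3 -> inv=[11 8 3]
Step 3: demand=4,sold=3 ship[1->2]=3 ship[0->1]=2 prod=3 -> inv=[12 7 3]
Step 4: demand=4,sold=3 ship[1->2]=3 ship[0->1]=2 prod=3 -> inv=[13 6 3]
Step 5: demand=4,sold=3 ship[1->2]=3 ship[0->1]=2 prod=3 -> inv=[14 5 3]
Step 6: demand=4,sold=3 ship[1->2]=3 ship[0->1]=2 prod=3 -> inv=[15 4 3]
Step 7: demand=4,sold=3 ship[1->2]=3 ship[0->1]=2 prod=3 -> inv=[16 3 3]

16 3 3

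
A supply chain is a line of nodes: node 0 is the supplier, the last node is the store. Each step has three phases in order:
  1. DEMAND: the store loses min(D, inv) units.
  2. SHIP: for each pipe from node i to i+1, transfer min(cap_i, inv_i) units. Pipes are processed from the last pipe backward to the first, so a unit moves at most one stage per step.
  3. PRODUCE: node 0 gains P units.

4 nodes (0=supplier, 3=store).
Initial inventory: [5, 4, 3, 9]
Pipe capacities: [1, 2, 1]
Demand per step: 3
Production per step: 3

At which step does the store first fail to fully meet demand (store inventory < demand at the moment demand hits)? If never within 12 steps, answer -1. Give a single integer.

Step 1: demand=3,sold=3 ship[2->3]=1 ship[1->2]=2 ship[0->1]=1 prod=3 -> [7 3 4 7]
Step 2: demand=3,sold=3 ship[2->3]=1 ship[1->2]=2 ship[0->1]=1 prod=3 -> [9 2 5 5]
Step 3: demand=3,sold=3 ship[2->3]=1 ship[1->2]=2 ship[0->1]=1 prod=3 -> [11 1 6 3]
Step 4: demand=3,sold=3 ship[2->3]=1 ship[1->2]=1 ship[0->1]=1 prod=3 -> [13 1 6 1]
Step 5: demand=3,sold=1 ship[2->3]=1 ship[1->2]=1 ship[0->1]=1 prod=3 -> [15 1 6 1]
Step 6: demand=3,sold=1 ship[2->3]=1 ship[1->2]=1 ship[0->1]=1 prod=3 -> [17 1 6 1]
Step 7: demand=3,sold=1 ship[2->3]=1 ship[1->2]=1 ship[0->1]=1 prod=3 -> [19 1 6 1]
Step 8: demand=3,sold=1 ship[2->3]=1 ship[1->2]=1 ship[0->1]=1 prod=3 -> [21 1 6 1]
Step 9: demand=3,sold=1 ship[2->3]=1 ship[1->2]=1 ship[0->1]=1 prod=3 -> [23 1 6 1]
Step 10: demand=3,sold=1 ship[2->3]=1 ship[1->2]=1 ship[0->1]=1 prod=3 -> [25 1 6 1]
Step 11: demand=3,sold=1 ship[2->3]=1 ship[1->2]=1 ship[0->1]=1 prod=3 -> [27 1 6 1]
Step 12: demand=3,sold=1 ship[2->3]=1 ship[1->2]=1 ship[0->1]=1 prod=3 -> [29 1 6 1]
First stockout at step 5

5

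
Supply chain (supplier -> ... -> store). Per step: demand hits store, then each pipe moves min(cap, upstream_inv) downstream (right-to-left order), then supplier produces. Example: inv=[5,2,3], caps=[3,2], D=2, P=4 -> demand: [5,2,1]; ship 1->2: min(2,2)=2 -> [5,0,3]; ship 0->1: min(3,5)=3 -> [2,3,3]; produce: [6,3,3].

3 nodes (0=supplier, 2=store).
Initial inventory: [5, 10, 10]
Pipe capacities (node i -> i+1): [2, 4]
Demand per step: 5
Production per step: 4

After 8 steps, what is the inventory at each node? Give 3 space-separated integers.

Step 1: demand=5,sold=5 ship[1->2]=4 ship[0->1]=2 prod=4 -> inv=[7 8 9]
Step 2: demand=5,sold=5 ship[1->2]=4 ship[0->1]=2 prod=4 -> inv=[9 6 8]
Step 3: demand=5,sold=5 ship[1->2]=4 ship[0->1]=2 prod=4 -> inv=[11 4 7]
Step 4: demand=5,sold=5 ship[1->2]=4 ship[0->1]=2 prod=4 -> inv=[13 2 6]
Step 5: demand=5,sold=5 ship[1->2]=2 ship[0->1]=2 prod=4 -> inv=[15 2 3]
Step 6: demand=5,sold=3 ship[1->2]=2 ship[0->1]=2 prod=4 -> inv=[17 2 2]
Step 7: demand=5,sold=2 ship[1->2]=2 ship[0->1]=2 prod=4 -> inv=[19 2 2]
Step 8: demand=5,sold=2 ship[1->2]=2 ship[0->1]=2 prod=4 -> inv=[21 2 2]

21 2 2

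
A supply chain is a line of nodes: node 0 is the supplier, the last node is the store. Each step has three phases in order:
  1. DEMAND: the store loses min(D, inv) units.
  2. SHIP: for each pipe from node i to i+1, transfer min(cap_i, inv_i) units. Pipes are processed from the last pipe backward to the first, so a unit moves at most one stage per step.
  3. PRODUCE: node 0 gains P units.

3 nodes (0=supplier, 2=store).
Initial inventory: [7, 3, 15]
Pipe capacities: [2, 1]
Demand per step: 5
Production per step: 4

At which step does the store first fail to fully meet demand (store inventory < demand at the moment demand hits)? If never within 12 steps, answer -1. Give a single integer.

Step 1: demand=5,sold=5 ship[1->2]=1 ship[0->1]=2 prod=4 -> [9 4 11]
Step 2: demand=5,sold=5 ship[1->2]=1 ship[0->1]=2 prod=4 -> [11 5 7]
Step 3: demand=5,sold=5 ship[1->2]=1 ship[0->1]=2 prod=4 -> [13 6 3]
Step 4: demand=5,sold=3 ship[1->2]=1 ship[0->1]=2 prod=4 -> [15 7 1]
Step 5: demand=5,sold=1 ship[1->2]=1 ship[0->1]=2 prod=4 -> [17 8 1]
Step 6: demand=5,sold=1 ship[1->2]=1 ship[0->1]=2 prod=4 -> [19 9 1]
Step 7: demand=5,sold=1 ship[1->2]=1 ship[0->1]=2 prod=4 -> [21 10 1]
Step 8: demand=5,sold=1 ship[1->2]=1 ship[0->1]=2 prod=4 -> [23 11 1]
Step 9: demand=5,sold=1 ship[1->2]=1 ship[0->1]=2 prod=4 -> [25 12 1]
Step 10: demand=5,sold=1 ship[1->2]=1 ship[0->1]=2 prod=4 -> [27 13 1]
Step 11: demand=5,sold=1 ship[1->2]=1 ship[0->1]=2 prod=4 -> [29 14 1]
Step 12: demand=5,sold=1 ship[1->2]=1 ship[0->1]=2 prod=4 -> [31 15 1]
First stockout at step 4

4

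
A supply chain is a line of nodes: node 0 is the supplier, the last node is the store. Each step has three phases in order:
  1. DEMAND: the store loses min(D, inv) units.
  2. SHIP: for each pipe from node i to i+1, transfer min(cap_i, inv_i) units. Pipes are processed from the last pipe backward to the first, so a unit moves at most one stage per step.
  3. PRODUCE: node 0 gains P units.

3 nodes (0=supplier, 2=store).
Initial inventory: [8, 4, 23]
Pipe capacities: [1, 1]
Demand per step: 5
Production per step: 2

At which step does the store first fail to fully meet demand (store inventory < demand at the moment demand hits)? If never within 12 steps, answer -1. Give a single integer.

Step 1: demand=5,sold=5 ship[1->2]=1 ship[0->1]=1 prod=2 -> [9 4 19]
Step 2: demand=5,sold=5 ship[1->2]=1 ship[0->1]=1 prod=2 -> [10 4 15]
Step 3: demand=5,sold=5 ship[1->2]=1 ship[0->1]=1 prod=2 -> [11 4 11]
Step 4: demand=5,sold=5 ship[1->2]=1 ship[0->1]=1 prod=2 -> [12 4 7]
Step 5: demand=5,sold=5 ship[1->2]=1 ship[0->1]=1 prod=2 -> [13 4 3]
Step 6: demand=5,sold=3 ship[1->2]=1 ship[0->1]=1 prod=2 -> [14 4 1]
Step 7: demand=5,sold=1 ship[1->2]=1 ship[0->1]=1 prod=2 -> [15 4 1]
Step 8: demand=5,sold=1 ship[1->2]=1 ship[0->1]=1 prod=2 -> [16 4 1]
Step 9: demand=5,sold=1 ship[1->2]=1 ship[0->1]=1 prod=2 -> [17 4 1]
Step 10: demand=5,sold=1 ship[1->2]=1 ship[0->1]=1 prod=2 -> [18 4 1]
Step 11: demand=5,sold=1 ship[1->2]=1 ship[0->1]=1 prod=2 -> [19 4 1]
Step 12: demand=5,sold=1 ship[1->2]=1 ship[0->1]=1 prod=2 -> [20 4 1]
First stockout at step 6

6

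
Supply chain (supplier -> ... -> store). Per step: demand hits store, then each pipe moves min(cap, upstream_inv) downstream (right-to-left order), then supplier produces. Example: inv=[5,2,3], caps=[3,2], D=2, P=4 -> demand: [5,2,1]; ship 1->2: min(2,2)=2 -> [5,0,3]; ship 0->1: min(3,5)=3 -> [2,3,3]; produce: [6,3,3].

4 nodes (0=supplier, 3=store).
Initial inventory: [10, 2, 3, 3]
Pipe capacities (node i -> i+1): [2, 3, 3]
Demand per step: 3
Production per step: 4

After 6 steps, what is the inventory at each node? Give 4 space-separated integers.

Step 1: demand=3,sold=3 ship[2->3]=3 ship[1->2]=2 ship[0->1]=2 prod=4 -> inv=[12 2 2 3]
Step 2: demand=3,sold=3 ship[2->3]=2 ship[1->2]=2 ship[0->1]=2 prod=4 -> inv=[14 2 2 2]
Step 3: demand=3,sold=2 ship[2->3]=2 ship[1->2]=2 ship[0->1]=2 prod=4 -> inv=[16 2 2 2]
Step 4: demand=3,sold=2 ship[2->3]=2 ship[1->2]=2 ship[0->1]=2 prod=4 -> inv=[18 2 2 2]
Step 5: demand=3,sold=2 ship[2->3]=2 ship[1->2]=2 ship[0->1]=2 prod=4 -> inv=[20 2 2 2]
Step 6: demand=3,sold=2 ship[2->3]=2 ship[1->2]=2 ship[0->1]=2 prod=4 -> inv=[22 2 2 2]

22 2 2 2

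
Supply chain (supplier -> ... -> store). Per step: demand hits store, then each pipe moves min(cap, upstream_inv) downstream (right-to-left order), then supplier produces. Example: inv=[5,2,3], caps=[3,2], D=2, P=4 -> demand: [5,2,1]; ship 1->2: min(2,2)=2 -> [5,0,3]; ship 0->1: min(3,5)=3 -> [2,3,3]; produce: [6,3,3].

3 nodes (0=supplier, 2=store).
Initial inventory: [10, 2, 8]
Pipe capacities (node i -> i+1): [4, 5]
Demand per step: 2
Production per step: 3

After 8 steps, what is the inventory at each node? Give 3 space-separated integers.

Step 1: demand=2,sold=2 ship[1->2]=2 ship[0->1]=4 prod=3 -> inv=[9 4 8]
Step 2: demand=2,sold=2 ship[1->2]=4 ship[0->1]=4 prod=3 -> inv=[8 4 10]
Step 3: demand=2,sold=2 ship[1->2]=4 ship[0->1]=4 prod=3 -> inv=[7 4 12]
Step 4: demand=2,sold=2 ship[1->2]=4 ship[0->1]=4 prod=3 -> inv=[6 4 14]
Step 5: demand=2,sold=2 ship[1->2]=4 ship[0->1]=4 prod=3 -> inv=[5 4 16]
Step 6: demand=2,sold=2 ship[1->2]=4 ship[0->1]=4 prod=3 -> inv=[4 4 18]
Step 7: demand=2,sold=2 ship[1->2]=4 ship[0->1]=4 prod=3 -> inv=[3 4 20]
Step 8: demand=2,sold=2 ship[1->2]=4 ship[0->1]=3 prod=3 -> inv=[3 3 22]

3 3 22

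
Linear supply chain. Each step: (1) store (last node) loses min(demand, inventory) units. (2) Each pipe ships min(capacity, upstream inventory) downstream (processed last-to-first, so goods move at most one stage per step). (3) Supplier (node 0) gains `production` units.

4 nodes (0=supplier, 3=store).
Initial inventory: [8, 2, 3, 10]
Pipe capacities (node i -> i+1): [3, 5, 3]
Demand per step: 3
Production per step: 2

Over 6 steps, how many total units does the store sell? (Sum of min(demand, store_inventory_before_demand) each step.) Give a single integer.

Answer: 18

Derivation:
Step 1: sold=3 (running total=3) -> [7 3 2 10]
Step 2: sold=3 (running total=6) -> [6 3 3 9]
Step 3: sold=3 (running total=9) -> [5 3 3 9]
Step 4: sold=3 (running total=12) -> [4 3 3 9]
Step 5: sold=3 (running total=15) -> [3 3 3 9]
Step 6: sold=3 (running total=18) -> [2 3 3 9]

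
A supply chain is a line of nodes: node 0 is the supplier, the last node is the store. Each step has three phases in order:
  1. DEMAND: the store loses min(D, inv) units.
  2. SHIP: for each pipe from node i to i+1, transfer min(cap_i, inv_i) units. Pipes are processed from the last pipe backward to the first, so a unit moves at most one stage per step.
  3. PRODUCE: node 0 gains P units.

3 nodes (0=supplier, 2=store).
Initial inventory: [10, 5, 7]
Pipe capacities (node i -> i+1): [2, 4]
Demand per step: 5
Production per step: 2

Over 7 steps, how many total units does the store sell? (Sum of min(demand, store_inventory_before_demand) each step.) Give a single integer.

Step 1: sold=5 (running total=5) -> [10 3 6]
Step 2: sold=5 (running total=10) -> [10 2 4]
Step 3: sold=4 (running total=14) -> [10 2 2]
Step 4: sold=2 (running total=16) -> [10 2 2]
Step 5: sold=2 (running total=18) -> [10 2 2]
Step 6: sold=2 (running total=20) -> [10 2 2]
Step 7: sold=2 (running total=22) -> [10 2 2]

Answer: 22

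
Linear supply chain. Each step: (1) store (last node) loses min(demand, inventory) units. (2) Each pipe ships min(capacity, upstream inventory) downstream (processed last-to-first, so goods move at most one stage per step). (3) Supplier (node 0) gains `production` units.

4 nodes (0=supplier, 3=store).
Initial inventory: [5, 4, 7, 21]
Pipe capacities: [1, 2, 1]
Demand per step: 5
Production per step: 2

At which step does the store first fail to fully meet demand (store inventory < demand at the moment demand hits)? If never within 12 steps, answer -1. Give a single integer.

Step 1: demand=5,sold=5 ship[2->3]=1 ship[1->2]=2 ship[0->1]=1 prod=2 -> [6 3 8 17]
Step 2: demand=5,sold=5 ship[2->3]=1 ship[1->2]=2 ship[0->1]=1 prod=2 -> [7 2 9 13]
Step 3: demand=5,sold=5 ship[2->3]=1 ship[1->2]=2 ship[0->1]=1 prod=2 -> [8 1 10 9]
Step 4: demand=5,sold=5 ship[2->3]=1 ship[1->2]=1 ship[0->1]=1 prod=2 -> [9 1 10 5]
Step 5: demand=5,sold=5 ship[2->3]=1 ship[1->2]=1 ship[0->1]=1 prod=2 -> [10 1 10 1]
Step 6: demand=5,sold=1 ship[2->3]=1 ship[1->2]=1 ship[0->1]=1 prod=2 -> [11 1 10 1]
Step 7: demand=5,sold=1 ship[2->3]=1 ship[1->2]=1 ship[0->1]=1 prod=2 -> [12 1 10 1]
Step 8: demand=5,sold=1 ship[2->3]=1 ship[1->2]=1 ship[0->1]=1 prod=2 -> [13 1 10 1]
Step 9: demand=5,sold=1 ship[2->3]=1 ship[1->2]=1 ship[0->1]=1 prod=2 -> [14 1 10 1]
Step 10: demand=5,sold=1 ship[2->3]=1 ship[1->2]=1 ship[0->1]=1 prod=2 -> [15 1 10 1]
Step 11: demand=5,sold=1 ship[2->3]=1 ship[1->2]=1 ship[0->1]=1 prod=2 -> [16 1 10 1]
Step 12: demand=5,sold=1 ship[2->3]=1 ship[1->2]=1 ship[0->1]=1 prod=2 -> [17 1 10 1]
First stockout at step 6

6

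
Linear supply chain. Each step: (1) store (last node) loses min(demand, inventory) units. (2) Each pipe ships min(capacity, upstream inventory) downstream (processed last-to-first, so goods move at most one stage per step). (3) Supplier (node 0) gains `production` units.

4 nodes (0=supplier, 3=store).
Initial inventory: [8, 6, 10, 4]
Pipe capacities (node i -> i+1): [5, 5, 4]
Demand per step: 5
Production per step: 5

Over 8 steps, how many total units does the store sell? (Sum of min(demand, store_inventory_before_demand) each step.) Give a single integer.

Step 1: sold=4 (running total=4) -> [8 6 11 4]
Step 2: sold=4 (running total=8) -> [8 6 12 4]
Step 3: sold=4 (running total=12) -> [8 6 13 4]
Step 4: sold=4 (running total=16) -> [8 6 14 4]
Step 5: sold=4 (running total=20) -> [8 6 15 4]
Step 6: sold=4 (running total=24) -> [8 6 16 4]
Step 7: sold=4 (running total=28) -> [8 6 17 4]
Step 8: sold=4 (running total=32) -> [8 6 18 4]

Answer: 32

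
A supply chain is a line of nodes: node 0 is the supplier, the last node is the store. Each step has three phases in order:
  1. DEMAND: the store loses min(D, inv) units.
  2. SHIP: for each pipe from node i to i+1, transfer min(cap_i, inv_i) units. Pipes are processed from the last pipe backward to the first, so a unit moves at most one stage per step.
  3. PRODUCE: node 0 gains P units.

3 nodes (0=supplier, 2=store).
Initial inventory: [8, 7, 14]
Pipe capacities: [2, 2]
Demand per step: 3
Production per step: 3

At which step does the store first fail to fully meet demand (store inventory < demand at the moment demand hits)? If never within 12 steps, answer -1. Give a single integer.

Step 1: demand=3,sold=3 ship[1->2]=2 ship[0->1]=2 prod=3 -> [9 7 13]
Step 2: demand=3,sold=3 ship[1->2]=2 ship[0->1]=2 prod=3 -> [10 7 12]
Step 3: demand=3,sold=3 ship[1->2]=2 ship[0->1]=2 prod=3 -> [11 7 11]
Step 4: demand=3,sold=3 ship[1->2]=2 ship[0->1]=2 prod=3 -> [12 7 10]
Step 5: demand=3,sold=3 ship[1->2]=2 ship[0->1]=2 prod=3 -> [13 7 9]
Step 6: demand=3,sold=3 ship[1->2]=2 ship[0->1]=2 prod=3 -> [14 7 8]
Step 7: demand=3,sold=3 ship[1->2]=2 ship[0->1]=2 prod=3 -> [15 7 7]
Step 8: demand=3,sold=3 ship[1->2]=2 ship[0->1]=2 prod=3 -> [16 7 6]
Step 9: demand=3,sold=3 ship[1->2]=2 ship[0->1]=2 prod=3 -> [17 7 5]
Step 10: demand=3,sold=3 ship[1->2]=2 ship[0->1]=2 prod=3 -> [18 7 4]
Step 11: demand=3,sold=3 ship[1->2]=2 ship[0->1]=2 prod=3 -> [19 7 3]
Step 12: demand=3,sold=3 ship[1->2]=2 ship[0->1]=2 prod=3 -> [20 7 2]
No stockout in 12 steps

-1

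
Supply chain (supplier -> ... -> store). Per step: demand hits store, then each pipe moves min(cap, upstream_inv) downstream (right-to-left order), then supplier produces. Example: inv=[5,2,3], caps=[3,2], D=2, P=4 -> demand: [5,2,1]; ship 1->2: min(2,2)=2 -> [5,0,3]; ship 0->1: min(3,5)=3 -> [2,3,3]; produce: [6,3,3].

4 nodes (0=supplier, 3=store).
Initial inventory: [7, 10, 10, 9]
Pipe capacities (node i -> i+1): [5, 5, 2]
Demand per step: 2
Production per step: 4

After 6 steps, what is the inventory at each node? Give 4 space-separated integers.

Step 1: demand=2,sold=2 ship[2->3]=2 ship[1->2]=5 ship[0->1]=5 prod=4 -> inv=[6 10 13 9]
Step 2: demand=2,sold=2 ship[2->3]=2 ship[1->2]=5 ship[0->1]=5 prod=4 -> inv=[5 10 16 9]
Step 3: demand=2,sold=2 ship[2->3]=2 ship[1->2]=5 ship[0->1]=5 prod=4 -> inv=[4 10 19 9]
Step 4: demand=2,sold=2 ship[2->3]=2 ship[1->2]=5 ship[0->1]=4 prod=4 -> inv=[4 9 22 9]
Step 5: demand=2,sold=2 ship[2->3]=2 ship[1->2]=5 ship[0->1]=4 prod=4 -> inv=[4 8 25 9]
Step 6: demand=2,sold=2 ship[2->3]=2 ship[1->2]=5 ship[0->1]=4 prod=4 -> inv=[4 7 28 9]

4 7 28 9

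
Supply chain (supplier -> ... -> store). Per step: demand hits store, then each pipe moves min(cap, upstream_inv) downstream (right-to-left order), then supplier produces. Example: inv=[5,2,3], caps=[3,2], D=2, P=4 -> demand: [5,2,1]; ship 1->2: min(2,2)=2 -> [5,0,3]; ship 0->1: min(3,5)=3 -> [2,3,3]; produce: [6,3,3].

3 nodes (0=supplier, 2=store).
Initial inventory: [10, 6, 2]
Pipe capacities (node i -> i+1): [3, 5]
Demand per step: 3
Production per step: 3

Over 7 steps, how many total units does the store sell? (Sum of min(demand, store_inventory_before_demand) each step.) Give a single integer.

Step 1: sold=2 (running total=2) -> [10 4 5]
Step 2: sold=3 (running total=5) -> [10 3 6]
Step 3: sold=3 (running total=8) -> [10 3 6]
Step 4: sold=3 (running total=11) -> [10 3 6]
Step 5: sold=3 (running total=14) -> [10 3 6]
Step 6: sold=3 (running total=17) -> [10 3 6]
Step 7: sold=3 (running total=20) -> [10 3 6]

Answer: 20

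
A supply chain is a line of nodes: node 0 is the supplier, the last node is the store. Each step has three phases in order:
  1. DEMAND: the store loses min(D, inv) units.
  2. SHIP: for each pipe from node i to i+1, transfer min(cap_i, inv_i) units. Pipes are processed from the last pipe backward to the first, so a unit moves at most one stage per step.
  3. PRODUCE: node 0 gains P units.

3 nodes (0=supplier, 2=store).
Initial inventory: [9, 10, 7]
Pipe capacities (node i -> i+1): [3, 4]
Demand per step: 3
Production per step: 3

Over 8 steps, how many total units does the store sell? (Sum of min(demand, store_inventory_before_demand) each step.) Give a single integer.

Step 1: sold=3 (running total=3) -> [9 9 8]
Step 2: sold=3 (running total=6) -> [9 8 9]
Step 3: sold=3 (running total=9) -> [9 7 10]
Step 4: sold=3 (running total=12) -> [9 6 11]
Step 5: sold=3 (running total=15) -> [9 5 12]
Step 6: sold=3 (running total=18) -> [9 4 13]
Step 7: sold=3 (running total=21) -> [9 3 14]
Step 8: sold=3 (running total=24) -> [9 3 14]

Answer: 24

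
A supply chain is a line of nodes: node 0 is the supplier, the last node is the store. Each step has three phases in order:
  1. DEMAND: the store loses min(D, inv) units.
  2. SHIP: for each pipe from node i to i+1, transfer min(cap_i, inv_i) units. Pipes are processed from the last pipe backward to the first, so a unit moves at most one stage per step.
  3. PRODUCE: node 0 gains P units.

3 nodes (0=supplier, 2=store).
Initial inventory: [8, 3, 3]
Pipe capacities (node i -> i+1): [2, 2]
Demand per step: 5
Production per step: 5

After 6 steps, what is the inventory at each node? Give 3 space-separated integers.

Step 1: demand=5,sold=3 ship[1->2]=2 ship[0->1]=2 prod=5 -> inv=[11 3 2]
Step 2: demand=5,sold=2 ship[1->2]=2 ship[0->1]=2 prod=5 -> inv=[14 3 2]
Step 3: demand=5,sold=2 ship[1->2]=2 ship[0->1]=2 prod=5 -> inv=[17 3 2]
Step 4: demand=5,sold=2 ship[1->2]=2 ship[0->1]=2 prod=5 -> inv=[20 3 2]
Step 5: demand=5,sold=2 ship[1->2]=2 ship[0->1]=2 prod=5 -> inv=[23 3 2]
Step 6: demand=5,sold=2 ship[1->2]=2 ship[0->1]=2 prod=5 -> inv=[26 3 2]

26 3 2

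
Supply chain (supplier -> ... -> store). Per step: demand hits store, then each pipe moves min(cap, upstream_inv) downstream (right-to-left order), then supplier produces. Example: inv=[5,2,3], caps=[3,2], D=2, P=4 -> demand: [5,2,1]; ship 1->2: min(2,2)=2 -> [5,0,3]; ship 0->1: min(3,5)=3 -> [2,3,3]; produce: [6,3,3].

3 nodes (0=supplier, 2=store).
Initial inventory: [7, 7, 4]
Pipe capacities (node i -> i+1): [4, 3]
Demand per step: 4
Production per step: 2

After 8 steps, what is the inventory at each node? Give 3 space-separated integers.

Step 1: demand=4,sold=4 ship[1->2]=3 ship[0->1]=4 prod=2 -> inv=[5 8 3]
Step 2: demand=4,sold=3 ship[1->2]=3 ship[0->1]=4 prod=2 -> inv=[3 9 3]
Step 3: demand=4,sold=3 ship[1->2]=3 ship[0->1]=3 prod=2 -> inv=[2 9 3]
Step 4: demand=4,sold=3 ship[1->2]=3 ship[0->1]=2 prod=2 -> inv=[2 8 3]
Step 5: demand=4,sold=3 ship[1->2]=3 ship[0->1]=2 prod=2 -> inv=[2 7 3]
Step 6: demand=4,sold=3 ship[1->2]=3 ship[0->1]=2 prod=2 -> inv=[2 6 3]
Step 7: demand=4,sold=3 ship[1->2]=3 ship[0->1]=2 prod=2 -> inv=[2 5 3]
Step 8: demand=4,sold=3 ship[1->2]=3 ship[0->1]=2 prod=2 -> inv=[2 4 3]

2 4 3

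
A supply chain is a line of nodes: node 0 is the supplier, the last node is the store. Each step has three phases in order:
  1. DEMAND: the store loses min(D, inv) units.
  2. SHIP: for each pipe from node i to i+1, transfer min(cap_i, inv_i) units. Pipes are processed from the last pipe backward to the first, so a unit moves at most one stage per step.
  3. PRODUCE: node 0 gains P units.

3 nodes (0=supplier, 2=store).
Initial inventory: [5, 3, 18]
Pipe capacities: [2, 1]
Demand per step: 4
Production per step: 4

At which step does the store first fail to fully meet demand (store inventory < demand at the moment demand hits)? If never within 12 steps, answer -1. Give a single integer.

Step 1: demand=4,sold=4 ship[1->2]=1 ship[0->1]=2 prod=4 -> [7 4 15]
Step 2: demand=4,sold=4 ship[1->2]=1 ship[0->1]=2 prod=4 -> [9 5 12]
Step 3: demand=4,sold=4 ship[1->2]=1 ship[0->1]=2 prod=4 -> [11 6 9]
Step 4: demand=4,sold=4 ship[1->2]=1 ship[0->1]=2 prod=4 -> [13 7 6]
Step 5: demand=4,sold=4 ship[1->2]=1 ship[0->1]=2 prod=4 -> [15 8 3]
Step 6: demand=4,sold=3 ship[1->2]=1 ship[0->1]=2 prod=4 -> [17 9 1]
Step 7: demand=4,sold=1 ship[1->2]=1 ship[0->1]=2 prod=4 -> [19 10 1]
Step 8: demand=4,sold=1 ship[1->2]=1 ship[0->1]=2 prod=4 -> [21 11 1]
Step 9: demand=4,sold=1 ship[1->2]=1 ship[0->1]=2 prod=4 -> [23 12 1]
Step 10: demand=4,sold=1 ship[1->2]=1 ship[0->1]=2 prod=4 -> [25 13 1]
Step 11: demand=4,sold=1 ship[1->2]=1 ship[0->1]=2 prod=4 -> [27 14 1]
Step 12: demand=4,sold=1 ship[1->2]=1 ship[0->1]=2 prod=4 -> [29 15 1]
First stockout at step 6

6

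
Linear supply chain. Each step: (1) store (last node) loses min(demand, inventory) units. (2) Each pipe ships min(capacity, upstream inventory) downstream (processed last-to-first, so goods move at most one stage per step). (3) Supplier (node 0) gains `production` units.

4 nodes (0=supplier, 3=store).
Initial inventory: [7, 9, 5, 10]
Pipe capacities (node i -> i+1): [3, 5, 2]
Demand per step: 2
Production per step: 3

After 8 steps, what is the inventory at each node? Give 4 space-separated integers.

Step 1: demand=2,sold=2 ship[2->3]=2 ship[1->2]=5 ship[0->1]=3 prod=3 -> inv=[7 7 8 10]
Step 2: demand=2,sold=2 ship[2->3]=2 ship[1->2]=5 ship[0->1]=3 prod=3 -> inv=[7 5 11 10]
Step 3: demand=2,sold=2 ship[2->3]=2 ship[1->2]=5 ship[0->1]=3 prod=3 -> inv=[7 3 14 10]
Step 4: demand=2,sold=2 ship[2->3]=2 ship[1->2]=3 ship[0->1]=3 prod=3 -> inv=[7 3 15 10]
Step 5: demand=2,sold=2 ship[2->3]=2 ship[1->2]=3 ship[0->1]=3 prod=3 -> inv=[7 3 16 10]
Step 6: demand=2,sold=2 ship[2->3]=2 ship[1->2]=3 ship[0->1]=3 prod=3 -> inv=[7 3 17 10]
Step 7: demand=2,sold=2 ship[2->3]=2 ship[1->2]=3 ship[0->1]=3 prod=3 -> inv=[7 3 18 10]
Step 8: demand=2,sold=2 ship[2->3]=2 ship[1->2]=3 ship[0->1]=3 prod=3 -> inv=[7 3 19 10]

7 3 19 10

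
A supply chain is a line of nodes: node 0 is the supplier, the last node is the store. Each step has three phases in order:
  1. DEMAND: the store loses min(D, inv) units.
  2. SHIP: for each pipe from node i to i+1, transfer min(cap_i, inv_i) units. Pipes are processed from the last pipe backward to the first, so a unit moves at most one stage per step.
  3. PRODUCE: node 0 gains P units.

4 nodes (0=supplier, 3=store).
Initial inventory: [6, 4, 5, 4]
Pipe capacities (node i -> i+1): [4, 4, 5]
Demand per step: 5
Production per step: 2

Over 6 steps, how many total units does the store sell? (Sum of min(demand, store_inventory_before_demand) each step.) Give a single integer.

Step 1: sold=4 (running total=4) -> [4 4 4 5]
Step 2: sold=5 (running total=9) -> [2 4 4 4]
Step 3: sold=4 (running total=13) -> [2 2 4 4]
Step 4: sold=4 (running total=17) -> [2 2 2 4]
Step 5: sold=4 (running total=21) -> [2 2 2 2]
Step 6: sold=2 (running total=23) -> [2 2 2 2]

Answer: 23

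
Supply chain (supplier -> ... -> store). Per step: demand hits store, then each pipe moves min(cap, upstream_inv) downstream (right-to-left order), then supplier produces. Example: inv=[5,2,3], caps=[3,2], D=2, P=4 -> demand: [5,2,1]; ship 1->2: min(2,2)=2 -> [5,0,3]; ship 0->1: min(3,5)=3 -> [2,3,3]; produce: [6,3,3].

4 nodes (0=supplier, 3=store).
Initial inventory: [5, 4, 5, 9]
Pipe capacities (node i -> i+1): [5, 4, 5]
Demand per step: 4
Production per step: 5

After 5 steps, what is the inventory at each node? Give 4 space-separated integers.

Step 1: demand=4,sold=4 ship[2->3]=5 ship[1->2]=4 ship[0->1]=5 prod=5 -> inv=[5 5 4 10]
Step 2: demand=4,sold=4 ship[2->3]=4 ship[1->2]=4 ship[0->1]=5 prod=5 -> inv=[5 6 4 10]
Step 3: demand=4,sold=4 ship[2->3]=4 ship[1->2]=4 ship[0->1]=5 prod=5 -> inv=[5 7 4 10]
Step 4: demand=4,sold=4 ship[2->3]=4 ship[1->2]=4 ship[0->1]=5 prod=5 -> inv=[5 8 4 10]
Step 5: demand=4,sold=4 ship[2->3]=4 ship[1->2]=4 ship[0->1]=5 prod=5 -> inv=[5 9 4 10]

5 9 4 10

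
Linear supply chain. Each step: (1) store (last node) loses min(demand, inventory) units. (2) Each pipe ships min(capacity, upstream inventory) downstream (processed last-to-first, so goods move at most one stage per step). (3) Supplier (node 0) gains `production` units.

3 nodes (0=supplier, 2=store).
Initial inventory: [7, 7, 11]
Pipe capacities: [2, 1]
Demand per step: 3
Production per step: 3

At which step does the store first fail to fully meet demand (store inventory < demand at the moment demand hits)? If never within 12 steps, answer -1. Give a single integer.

Step 1: demand=3,sold=3 ship[1->2]=1 ship[0->1]=2 prod=3 -> [8 8 9]
Step 2: demand=3,sold=3 ship[1->2]=1 ship[0->1]=2 prod=3 -> [9 9 7]
Step 3: demand=3,sold=3 ship[1->2]=1 ship[0->1]=2 prod=3 -> [10 10 5]
Step 4: demand=3,sold=3 ship[1->2]=1 ship[0->1]=2 prod=3 -> [11 11 3]
Step 5: demand=3,sold=3 ship[1->2]=1 ship[0->1]=2 prod=3 -> [12 12 1]
Step 6: demand=3,sold=1 ship[1->2]=1 ship[0->1]=2 prod=3 -> [13 13 1]
Step 7: demand=3,sold=1 ship[1->2]=1 ship[0->1]=2 prod=3 -> [14 14 1]
Step 8: demand=3,sold=1 ship[1->2]=1 ship[0->1]=2 prod=3 -> [15 15 1]
Step 9: demand=3,sold=1 ship[1->2]=1 ship[0->1]=2 prod=3 -> [16 16 1]
Step 10: demand=3,sold=1 ship[1->2]=1 ship[0->1]=2 prod=3 -> [17 17 1]
Step 11: demand=3,sold=1 ship[1->2]=1 ship[0->1]=2 prod=3 -> [18 18 1]
Step 12: demand=3,sold=1 ship[1->2]=1 ship[0->1]=2 prod=3 -> [19 19 1]
First stockout at step 6

6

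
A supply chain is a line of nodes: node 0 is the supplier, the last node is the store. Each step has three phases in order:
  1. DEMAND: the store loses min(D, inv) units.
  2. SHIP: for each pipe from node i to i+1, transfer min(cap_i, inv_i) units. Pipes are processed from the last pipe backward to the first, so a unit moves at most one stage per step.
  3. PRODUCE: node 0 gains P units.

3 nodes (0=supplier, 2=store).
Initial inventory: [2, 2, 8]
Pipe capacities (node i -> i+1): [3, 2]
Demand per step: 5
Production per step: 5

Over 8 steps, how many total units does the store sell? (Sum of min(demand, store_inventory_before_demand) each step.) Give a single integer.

Answer: 22

Derivation:
Step 1: sold=5 (running total=5) -> [5 2 5]
Step 2: sold=5 (running total=10) -> [7 3 2]
Step 3: sold=2 (running total=12) -> [9 4 2]
Step 4: sold=2 (running total=14) -> [11 5 2]
Step 5: sold=2 (running total=16) -> [13 6 2]
Step 6: sold=2 (running total=18) -> [15 7 2]
Step 7: sold=2 (running total=20) -> [17 8 2]
Step 8: sold=2 (running total=22) -> [19 9 2]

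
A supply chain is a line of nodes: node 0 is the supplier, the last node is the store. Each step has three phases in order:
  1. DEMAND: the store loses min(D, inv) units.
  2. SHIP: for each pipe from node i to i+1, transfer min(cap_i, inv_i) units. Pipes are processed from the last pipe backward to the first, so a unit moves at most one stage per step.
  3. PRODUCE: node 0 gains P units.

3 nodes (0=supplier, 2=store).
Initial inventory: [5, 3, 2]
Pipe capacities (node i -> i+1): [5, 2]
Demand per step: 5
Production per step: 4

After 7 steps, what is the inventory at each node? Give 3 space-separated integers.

Step 1: demand=5,sold=2 ship[1->2]=2 ship[0->1]=5 prod=4 -> inv=[4 6 2]
Step 2: demand=5,sold=2 ship[1->2]=2 ship[0->1]=4 prod=4 -> inv=[4 8 2]
Step 3: demand=5,sold=2 ship[1->2]=2 ship[0->1]=4 prod=4 -> inv=[4 10 2]
Step 4: demand=5,sold=2 ship[1->2]=2 ship[0->1]=4 prod=4 -> inv=[4 12 2]
Step 5: demand=5,sold=2 ship[1->2]=2 ship[0->1]=4 prod=4 -> inv=[4 14 2]
Step 6: demand=5,sold=2 ship[1->2]=2 ship[0->1]=4 prod=4 -> inv=[4 16 2]
Step 7: demand=5,sold=2 ship[1->2]=2 ship[0->1]=4 prod=4 -> inv=[4 18 2]

4 18 2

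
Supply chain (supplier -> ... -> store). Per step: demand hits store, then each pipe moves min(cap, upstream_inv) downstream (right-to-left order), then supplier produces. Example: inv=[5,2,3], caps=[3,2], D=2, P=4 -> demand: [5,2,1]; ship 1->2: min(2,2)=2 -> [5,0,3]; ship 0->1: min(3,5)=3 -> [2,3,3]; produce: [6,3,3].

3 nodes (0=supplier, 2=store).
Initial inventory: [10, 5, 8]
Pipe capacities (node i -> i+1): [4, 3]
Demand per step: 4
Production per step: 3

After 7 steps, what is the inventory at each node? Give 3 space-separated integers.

Step 1: demand=4,sold=4 ship[1->2]=3 ship[0->1]=4 prod=3 -> inv=[9 6 7]
Step 2: demand=4,sold=4 ship[1->2]=3 ship[0->1]=4 prod=3 -> inv=[8 7 6]
Step 3: demand=4,sold=4 ship[1->2]=3 ship[0->1]=4 prod=3 -> inv=[7 8 5]
Step 4: demand=4,sold=4 ship[1->2]=3 ship[0->1]=4 prod=3 -> inv=[6 9 4]
Step 5: demand=4,sold=4 ship[1->2]=3 ship[0->1]=4 prod=3 -> inv=[5 10 3]
Step 6: demand=4,sold=3 ship[1->2]=3 ship[0->1]=4 prod=3 -> inv=[4 11 3]
Step 7: demand=4,sold=3 ship[1->2]=3 ship[0->1]=4 prod=3 -> inv=[3 12 3]

3 12 3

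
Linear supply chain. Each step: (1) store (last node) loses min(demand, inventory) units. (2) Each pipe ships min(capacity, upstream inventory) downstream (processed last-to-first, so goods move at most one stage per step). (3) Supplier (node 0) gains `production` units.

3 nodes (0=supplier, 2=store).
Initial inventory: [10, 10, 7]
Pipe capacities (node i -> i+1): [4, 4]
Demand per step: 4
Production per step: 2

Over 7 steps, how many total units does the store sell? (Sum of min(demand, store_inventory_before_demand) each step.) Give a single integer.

Answer: 28

Derivation:
Step 1: sold=4 (running total=4) -> [8 10 7]
Step 2: sold=4 (running total=8) -> [6 10 7]
Step 3: sold=4 (running total=12) -> [4 10 7]
Step 4: sold=4 (running total=16) -> [2 10 7]
Step 5: sold=4 (running total=20) -> [2 8 7]
Step 6: sold=4 (running total=24) -> [2 6 7]
Step 7: sold=4 (running total=28) -> [2 4 7]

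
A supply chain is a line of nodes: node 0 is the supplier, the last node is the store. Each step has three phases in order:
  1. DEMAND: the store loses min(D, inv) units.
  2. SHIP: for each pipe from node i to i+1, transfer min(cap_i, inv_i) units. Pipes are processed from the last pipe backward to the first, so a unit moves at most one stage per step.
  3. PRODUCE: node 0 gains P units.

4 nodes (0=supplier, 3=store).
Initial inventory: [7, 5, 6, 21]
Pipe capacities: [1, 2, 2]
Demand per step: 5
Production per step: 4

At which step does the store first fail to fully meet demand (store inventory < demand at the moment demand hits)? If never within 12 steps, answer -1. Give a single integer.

Step 1: demand=5,sold=5 ship[2->3]=2 ship[1->2]=2 ship[0->1]=1 prod=4 -> [10 4 6 18]
Step 2: demand=5,sold=5 ship[2->3]=2 ship[1->2]=2 ship[0->1]=1 prod=4 -> [13 3 6 15]
Step 3: demand=5,sold=5 ship[2->3]=2 ship[1->2]=2 ship[0->1]=1 prod=4 -> [16 2 6 12]
Step 4: demand=5,sold=5 ship[2->3]=2 ship[1->2]=2 ship[0->1]=1 prod=4 -> [19 1 6 9]
Step 5: demand=5,sold=5 ship[2->3]=2 ship[1->2]=1 ship[0->1]=1 prod=4 -> [22 1 5 6]
Step 6: demand=5,sold=5 ship[2->3]=2 ship[1->2]=1 ship[0->1]=1 prod=4 -> [25 1 4 3]
Step 7: demand=5,sold=3 ship[2->3]=2 ship[1->2]=1 ship[0->1]=1 prod=4 -> [28 1 3 2]
Step 8: demand=5,sold=2 ship[2->3]=2 ship[1->2]=1 ship[0->1]=1 prod=4 -> [31 1 2 2]
Step 9: demand=5,sold=2 ship[2->3]=2 ship[1->2]=1 ship[0->1]=1 prod=4 -> [34 1 1 2]
Step 10: demand=5,sold=2 ship[2->3]=1 ship[1->2]=1 ship[0->1]=1 prod=4 -> [37 1 1 1]
Step 11: demand=5,sold=1 ship[2->3]=1 ship[1->2]=1 ship[0->1]=1 prod=4 -> [40 1 1 1]
Step 12: demand=5,sold=1 ship[2->3]=1 ship[1->2]=1 ship[0->1]=1 prod=4 -> [43 1 1 1]
First stockout at step 7

7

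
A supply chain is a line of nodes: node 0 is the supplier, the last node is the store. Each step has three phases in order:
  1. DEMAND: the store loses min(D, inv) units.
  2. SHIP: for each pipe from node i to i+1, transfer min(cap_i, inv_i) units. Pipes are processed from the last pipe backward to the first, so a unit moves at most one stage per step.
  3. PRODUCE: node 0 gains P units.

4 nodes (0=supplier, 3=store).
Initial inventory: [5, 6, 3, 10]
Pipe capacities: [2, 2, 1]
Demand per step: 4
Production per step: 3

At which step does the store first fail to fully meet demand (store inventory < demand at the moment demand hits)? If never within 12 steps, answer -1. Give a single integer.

Step 1: demand=4,sold=4 ship[2->3]=1 ship[1->2]=2 ship[0->1]=2 prod=3 -> [6 6 4 7]
Step 2: demand=4,sold=4 ship[2->3]=1 ship[1->2]=2 ship[0->1]=2 prod=3 -> [7 6 5 4]
Step 3: demand=4,sold=4 ship[2->3]=1 ship[1->2]=2 ship[0->1]=2 prod=3 -> [8 6 6 1]
Step 4: demand=4,sold=1 ship[2->3]=1 ship[1->2]=2 ship[0->1]=2 prod=3 -> [9 6 7 1]
Step 5: demand=4,sold=1 ship[2->3]=1 ship[1->2]=2 ship[0->1]=2 prod=3 -> [10 6 8 1]
Step 6: demand=4,sold=1 ship[2->3]=1 ship[1->2]=2 ship[0->1]=2 prod=3 -> [11 6 9 1]
Step 7: demand=4,sold=1 ship[2->3]=1 ship[1->2]=2 ship[0->1]=2 prod=3 -> [12 6 10 1]
Step 8: demand=4,sold=1 ship[2->3]=1 ship[1->2]=2 ship[0->1]=2 prod=3 -> [13 6 11 1]
Step 9: demand=4,sold=1 ship[2->3]=1 ship[1->2]=2 ship[0->1]=2 prod=3 -> [14 6 12 1]
Step 10: demand=4,sold=1 ship[2->3]=1 ship[1->2]=2 ship[0->1]=2 prod=3 -> [15 6 13 1]
Step 11: demand=4,sold=1 ship[2->3]=1 ship[1->2]=2 ship[0->1]=2 prod=3 -> [16 6 14 1]
Step 12: demand=4,sold=1 ship[2->3]=1 ship[1->2]=2 ship[0->1]=2 prod=3 -> [17 6 15 1]
First stockout at step 4

4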